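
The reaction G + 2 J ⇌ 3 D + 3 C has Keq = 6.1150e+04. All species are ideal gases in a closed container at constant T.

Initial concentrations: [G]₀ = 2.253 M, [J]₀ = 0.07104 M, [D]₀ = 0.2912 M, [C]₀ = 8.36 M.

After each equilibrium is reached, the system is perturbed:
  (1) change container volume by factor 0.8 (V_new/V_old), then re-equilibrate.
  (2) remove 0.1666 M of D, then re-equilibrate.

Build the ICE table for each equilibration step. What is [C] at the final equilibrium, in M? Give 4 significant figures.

[C]_eq = 10.56 M

Q₀ = 1269 vs Keq = 6.1150e+04 ⇒ Q<K, forward
Step 1:
                    G           J           D           C
  I             2.253     0.07104      0.2912        8.36
  C          -0.02789    -0.05577     0.08366     0.08366
  E             2.225     0.01527      0.3749       8.444
  solve Keq expr → x = 0.02789; check Q = 6.1150e+04
Then change container volume by factor 0.8 (V_new/V_old).
Step 2:
                    G           J           D           C
  I             2.781     0.01908      0.4686       10.55
  C          0.003341    0.006683    -0.01002    -0.01002
  E             2.785     0.02577      0.4586       10.54
  solve Keq expr → x = -0.003341; check Q = 6.1150e+04
Then remove 0.1666 M of D.
Step 3:
                    G           J           D           C
  I             2.785     0.02577       0.292       10.54
  C         -0.005727    -0.01145     0.01718     0.01718
  E             2.779     0.01431      0.3091       10.56
  solve Keq expr → x = 0.005727; check Q = 6.1150e+04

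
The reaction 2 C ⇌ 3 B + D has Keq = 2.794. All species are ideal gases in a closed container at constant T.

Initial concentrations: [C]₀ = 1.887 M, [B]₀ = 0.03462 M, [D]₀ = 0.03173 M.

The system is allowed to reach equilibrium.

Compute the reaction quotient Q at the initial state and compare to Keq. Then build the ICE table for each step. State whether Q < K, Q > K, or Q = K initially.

Q₀ = 3.6975e-07; Q < K (proceeds forward)

Q₀ = 3.6975e-07 vs Keq = 2.794 ⇒ Q<K, forward
Step 1:
                   C          B          D
  I            1.887    0.03462    0.03173
  C           -1.022      1.533      0.511
  E            0.865      1.568     0.5427
  solve Keq expr → x = 0.511; check Q = 2.794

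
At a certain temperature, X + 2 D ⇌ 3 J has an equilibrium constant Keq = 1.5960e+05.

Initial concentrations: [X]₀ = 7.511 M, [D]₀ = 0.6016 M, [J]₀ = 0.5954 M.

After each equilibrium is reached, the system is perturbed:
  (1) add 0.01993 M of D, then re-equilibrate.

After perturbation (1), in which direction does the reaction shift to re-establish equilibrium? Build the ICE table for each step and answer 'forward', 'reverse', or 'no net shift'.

Direction: forward

Q₀ = 0.07764 vs Keq = 1.5960e+05 ⇒ Q<K, forward
Step 1:
                   X          D          J
  init         7.511     0.6016     0.5954
  Δ          -0.2999    -0.5999     0.8998
  eq           7.211   0.001704      1.495
  solve Keq expr → x = 0.2999; check Q = 1.5960e+05
Then add 0.01993 M of D.
Step 2:
                   X          D          J
  init         7.211    0.02163      1.495
  Δ        -0.009939   -0.01988    0.02982
  eq           7.201   0.001757      1.525
  solve Keq expr → x = 0.009939; check Q = 1.5960e+05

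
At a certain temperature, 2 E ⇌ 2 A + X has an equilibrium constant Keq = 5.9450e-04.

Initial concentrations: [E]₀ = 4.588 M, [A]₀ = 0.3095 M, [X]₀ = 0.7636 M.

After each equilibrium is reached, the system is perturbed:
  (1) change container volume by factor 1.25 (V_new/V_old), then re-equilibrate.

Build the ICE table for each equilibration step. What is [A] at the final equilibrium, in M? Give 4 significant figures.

[A]_eq = 0.1248 M

Q₀ = 0.003475 vs Keq = 5.9450e-04 ⇒ Q>K, reverse
Step 1:
                   E          A          X
  I            4.588     0.3095     0.7636
  C           0.1688    -0.1688   -0.08439
  E            4.757     0.1407     0.6792
  solve Keq expr → x = -0.08439; check Q = 5.9450e-04
Then change container volume by factor 1.25 (V_new/V_old).
Step 2:
                   E          A          X
  I            3.805     0.1126     0.5434
  C         -0.01219    0.01219   0.006094
  E            3.793     0.1248     0.5495
  solve Keq expr → x = 0.006094; check Q = 5.9450e-04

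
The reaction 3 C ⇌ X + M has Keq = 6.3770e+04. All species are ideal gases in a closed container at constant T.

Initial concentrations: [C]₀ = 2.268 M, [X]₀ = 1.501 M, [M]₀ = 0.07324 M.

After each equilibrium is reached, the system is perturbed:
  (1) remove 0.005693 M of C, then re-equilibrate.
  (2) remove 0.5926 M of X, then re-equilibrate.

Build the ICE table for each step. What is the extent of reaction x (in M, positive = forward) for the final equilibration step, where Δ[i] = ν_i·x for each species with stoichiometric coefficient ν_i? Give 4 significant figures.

Q₀ = 0.009423 vs Keq = 6.3770e+04 ⇒ Q<K, forward
Step 1:
                    C           X           M
  I             2.268       1.501     0.07324
  C            -2.237      0.7458      0.7458
  E           0.03067       2.247       0.819
  solve Keq expr → x = 0.7458; check Q = 6.3770e+04
Then remove 0.005693 M of C.
Step 2:
                    C           X           M
  I           0.02498       2.247       0.819
  C          0.005661   -0.001887   -0.001887
  E           0.03064       2.245      0.8171
  solve Keq expr → x = -0.001887; check Q = 6.3770e+04
Then remove 0.5926 M of X.
Step 3:
                    C           X           M
  I           0.03064       1.652      0.8171
  C         -0.002959  9.8637e-04  9.8637e-04
  E           0.02768       1.653      0.8181
  solve Keq expr → x = 9.8637e-04; check Q = 6.3770e+04

x = 9.8637e-04 M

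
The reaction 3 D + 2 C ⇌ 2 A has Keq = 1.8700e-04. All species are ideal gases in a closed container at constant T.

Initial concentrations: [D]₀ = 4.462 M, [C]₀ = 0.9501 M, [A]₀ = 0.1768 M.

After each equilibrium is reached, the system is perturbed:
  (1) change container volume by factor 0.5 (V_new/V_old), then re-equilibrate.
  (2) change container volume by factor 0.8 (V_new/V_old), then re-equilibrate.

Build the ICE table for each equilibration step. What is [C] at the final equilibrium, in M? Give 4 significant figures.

Q₀ = 3.8980e-04 vs Keq = 1.8700e-04 ⇒ Q>K, reverse
Step 1:
                  D         C         A
  init        4.462    0.9501    0.1768
  Δ         0.06828   0.04552  -0.04552
  eq           4.53    0.9956    0.1313
  solve Keq expr → x = -0.02276; check Q = 1.8700e-04
Then change container volume by factor 0.5 (V_new/V_old).
Step 2:
                  D         C         A
  init        9.061     1.991    0.2626
  Δ         -0.4718   -0.3146    0.3146
  eq          8.589     1.677    0.5771
  solve Keq expr → x = 0.1573; check Q = 1.8700e-04
Then change container volume by factor 0.8 (V_new/V_old).
Step 3:
                  D         C         A
  init        10.74     2.096    0.7214
  Δ          -0.257   -0.1713    0.1713
  eq          10.48     1.925    0.8927
  solve Keq expr → x = 0.08566; check Q = 1.8700e-04

[C]_eq = 1.925 M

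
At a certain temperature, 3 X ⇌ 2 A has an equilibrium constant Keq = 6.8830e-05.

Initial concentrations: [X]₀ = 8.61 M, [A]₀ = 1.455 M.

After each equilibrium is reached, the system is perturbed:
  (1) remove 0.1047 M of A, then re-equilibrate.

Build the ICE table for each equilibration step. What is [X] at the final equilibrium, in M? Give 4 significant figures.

Q₀ = 0.003317 vs Keq = 6.8830e-05 ⇒ Q>K, reverse
Step 1:
                    X           A
  init           8.61       1.455
  Δ             1.767      -1.178
  eq            10.38      0.2773
  solve Keq expr → x = -0.5888; check Q = 6.8830e-05
Then remove 0.1047 M of A.
Step 2:
                    X           A
  init          10.38      0.1726
  Δ           -0.1482     0.09878
  eq            10.23      0.2714
  solve Keq expr → x = 0.04939; check Q = 6.8830e-05

[X]_eq = 10.23 M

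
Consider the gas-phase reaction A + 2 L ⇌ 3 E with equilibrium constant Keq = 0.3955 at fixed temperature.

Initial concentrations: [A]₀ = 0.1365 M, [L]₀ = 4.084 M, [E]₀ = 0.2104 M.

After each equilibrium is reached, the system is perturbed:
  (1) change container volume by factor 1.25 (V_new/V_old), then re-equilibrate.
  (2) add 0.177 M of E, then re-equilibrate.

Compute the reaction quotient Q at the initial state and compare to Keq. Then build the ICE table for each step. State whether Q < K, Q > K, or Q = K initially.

Q₀ = 0.004091; Q < K (proceeds forward)

Q₀ = 0.004091 vs Keq = 0.3955 ⇒ Q<K, forward
Step 1:
                   A          L          E
  init        0.1365      4.084     0.2104
  Δ          -0.1098    -0.2197     0.3295
  eq         0.02665      3.864     0.5399
  solve Keq expr → x = 0.1098; check Q = 0.3955
Then change container volume by factor 1.25 (V_new/V_old).
Step 2:
                   A          L          E
  init       0.02132      3.091      0.432
  Δ                0          0          0
  eq         0.02132      3.091      0.432
  solve Keq expr → x = 0; check Q = 0.3955
Then add 0.177 M of E.
Step 3:
                   A          L          E
  init       0.02132      3.091      0.609
  Δ          0.02076    0.04152   -0.06228
  eq         0.04208      3.133     0.5467
  solve Keq expr → x = -0.02076; check Q = 0.3955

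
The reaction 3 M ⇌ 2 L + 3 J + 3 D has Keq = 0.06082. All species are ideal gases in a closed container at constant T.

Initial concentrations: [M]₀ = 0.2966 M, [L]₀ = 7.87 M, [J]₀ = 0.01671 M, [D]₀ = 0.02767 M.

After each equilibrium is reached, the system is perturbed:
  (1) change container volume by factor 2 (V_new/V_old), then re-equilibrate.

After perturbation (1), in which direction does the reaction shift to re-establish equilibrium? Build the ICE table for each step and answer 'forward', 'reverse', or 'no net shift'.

Direction: forward

Q₀ = 2.3464e-07 vs Keq = 0.06082 ⇒ Q<K, forward
Step 1:
                  M         L         J         D
  init       0.2966      7.87   0.01671   0.02767
  Δ         -0.1127   0.07513    0.1127    0.1127
  eq         0.1839     7.945    0.1294    0.1404
  solve Keq expr → x = 0.03756; check Q = 0.06082
Then change container volume by factor 2 (V_new/V_old).
Step 2:
                  M         L         J         D
  init      0.09195     3.973    0.0647   0.07018
  Δ        -0.03055   0.02037   0.03055   0.03055
  eq         0.0614     3.993   0.09525    0.1007
  solve Keq expr → x = 0.01018; check Q = 0.06082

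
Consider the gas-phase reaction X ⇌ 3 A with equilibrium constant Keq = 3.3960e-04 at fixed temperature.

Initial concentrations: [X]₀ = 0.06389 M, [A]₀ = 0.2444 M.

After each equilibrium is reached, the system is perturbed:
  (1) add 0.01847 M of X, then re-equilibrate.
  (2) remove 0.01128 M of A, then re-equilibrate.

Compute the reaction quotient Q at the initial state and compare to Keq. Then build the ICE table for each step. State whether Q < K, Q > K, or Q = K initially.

Q₀ = 0.2285; Q > K (proceeds reverse)

Q₀ = 0.2285 vs Keq = 3.3960e-04 ⇒ Q>K, reverse
Step 1:
                    X           A
  init        0.06389      0.2444
  Δ           0.06958     -0.2087
  eq           0.1335     0.03565
  solve Keq expr → x = -0.06958; check Q = 3.3960e-04
Then add 0.01847 M of X.
Step 2:
                    X           A
  init         0.1519     0.03565
  Δ       -5.1079e-04    0.001532
  eq           0.1514     0.03719
  solve Keq expr → x = 5.1079e-04; check Q = 3.3960e-04
Then remove 0.01128 M of A.
Step 3:
                    X           A
  init         0.1514     0.02591
  Δ         -0.003659     0.01098
  eq           0.1478     0.03689
  solve Keq expr → x = 0.003659; check Q = 3.3960e-04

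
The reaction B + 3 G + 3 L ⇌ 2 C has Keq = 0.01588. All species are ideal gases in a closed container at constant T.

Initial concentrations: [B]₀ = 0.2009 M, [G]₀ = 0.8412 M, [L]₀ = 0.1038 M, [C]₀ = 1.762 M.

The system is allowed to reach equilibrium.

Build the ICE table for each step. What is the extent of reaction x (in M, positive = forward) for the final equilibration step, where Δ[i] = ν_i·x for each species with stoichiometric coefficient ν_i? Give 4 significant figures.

x = -0.4991 M

Q₀ = 2.3214e+04 vs Keq = 0.01588 ⇒ Q>K, reverse
Step 1:
                   B          G          L          C
  Initial     0.2009     0.8412     0.1038      1.762
  Change      0.4991      1.497      1.497    -0.9982
  Equil          0.7      2.338      1.601     0.7638
  solve Keq expr → x = -0.4991; check Q = 0.01588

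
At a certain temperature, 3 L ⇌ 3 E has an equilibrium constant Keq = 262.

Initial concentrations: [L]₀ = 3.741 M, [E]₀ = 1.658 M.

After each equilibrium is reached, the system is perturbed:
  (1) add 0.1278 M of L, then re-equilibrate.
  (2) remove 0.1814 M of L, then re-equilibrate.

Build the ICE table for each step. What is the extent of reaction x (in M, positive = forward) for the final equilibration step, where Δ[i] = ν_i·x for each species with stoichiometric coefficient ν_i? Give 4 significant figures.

x = -0.05229 M

Q₀ = 0.08705 vs Keq = 262 ⇒ Q<K, forward
Step 1:
                   L          E
  I            3.741      1.658
  C           -3.011      3.011
  E           0.7297      4.669
  solve Keq expr → x = 1.004; check Q = 262
Then add 0.1278 M of L.
Step 2:
                   L          E
  I           0.8575      4.669
  C          -0.1105     0.1105
  E            0.747       4.78
  solve Keq expr → x = 0.03684; check Q = 262
Then remove 0.1814 M of L.
Step 3:
                   L          E
  I           0.5656       4.78
  C           0.1569    -0.1569
  E           0.7225      4.623
  solve Keq expr → x = -0.05229; check Q = 262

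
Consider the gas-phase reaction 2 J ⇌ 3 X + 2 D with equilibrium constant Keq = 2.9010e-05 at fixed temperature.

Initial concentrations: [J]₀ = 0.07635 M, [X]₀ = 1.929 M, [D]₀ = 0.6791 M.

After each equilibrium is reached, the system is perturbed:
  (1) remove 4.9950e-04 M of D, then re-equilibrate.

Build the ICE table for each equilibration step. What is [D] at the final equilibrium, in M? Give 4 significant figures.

Q₀ = 567.9 vs Keq = 2.9010e-05 ⇒ Q>K, reverse
Step 1:
                    J           X           D
  init        0.07635       1.929      0.6791
  Δ            0.6745      -1.012     -0.6745
  eq           0.7508      0.9173    0.004604
  solve Keq expr → x = -0.3372; check Q = 2.9010e-05
Then remove 4.9950e-04 M of D.
Step 2:
                    J           X           D
  init         0.7508      0.9173    0.004104
  Δ       -4.9096e-04  7.3643e-04  4.9096e-04
  eq           0.7504       0.918    0.004595
  solve Keq expr → x = 2.4548e-04; check Q = 2.9010e-05

[D]_eq = 0.004595 M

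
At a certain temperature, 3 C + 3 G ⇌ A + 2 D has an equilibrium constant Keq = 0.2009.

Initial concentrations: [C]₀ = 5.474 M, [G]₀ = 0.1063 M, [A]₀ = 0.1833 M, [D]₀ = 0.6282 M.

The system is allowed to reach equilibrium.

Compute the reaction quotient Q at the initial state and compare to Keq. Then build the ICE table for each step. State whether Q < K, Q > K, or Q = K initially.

Q₀ = 0.3672 vs Keq = 0.2009 ⇒ Q>K, reverse
Step 1:
                   C          G          A          D
  Initial      5.474     0.1063     0.1833     0.6282
  Change     0.01982    0.01982  -0.006607   -0.01321
  Equil        5.494     0.1261     0.1767      0.615
  solve Keq expr → x = -0.006607; check Q = 0.2009

Q₀ = 0.3672; Q > K (proceeds reverse)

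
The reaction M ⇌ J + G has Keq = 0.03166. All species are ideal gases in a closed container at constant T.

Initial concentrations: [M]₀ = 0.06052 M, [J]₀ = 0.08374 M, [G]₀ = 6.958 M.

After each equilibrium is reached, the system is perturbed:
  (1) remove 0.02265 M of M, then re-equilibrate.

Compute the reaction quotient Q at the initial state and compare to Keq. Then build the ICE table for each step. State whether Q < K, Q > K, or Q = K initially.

Q₀ = 9.628 vs Keq = 0.03166 ⇒ Q>K, reverse
Step 1:
                    M           J           G
  I           0.06052     0.08374       6.958
  C           0.08308    -0.08308    -0.08308
  E            0.1436  6.6129e-04       6.875
  solve Keq expr → x = -0.08308; check Q = 0.03166
Then remove 0.02265 M of M.
Step 2:
                    M           J           G
  I            0.1209  6.6129e-04       6.875
  C        1.0382e-04 -1.0382e-04 -1.0382e-04
  E            0.1211  5.5747e-04       6.875
  solve Keq expr → x = -1.0382e-04; check Q = 0.03166

Q₀ = 9.628; Q > K (proceeds reverse)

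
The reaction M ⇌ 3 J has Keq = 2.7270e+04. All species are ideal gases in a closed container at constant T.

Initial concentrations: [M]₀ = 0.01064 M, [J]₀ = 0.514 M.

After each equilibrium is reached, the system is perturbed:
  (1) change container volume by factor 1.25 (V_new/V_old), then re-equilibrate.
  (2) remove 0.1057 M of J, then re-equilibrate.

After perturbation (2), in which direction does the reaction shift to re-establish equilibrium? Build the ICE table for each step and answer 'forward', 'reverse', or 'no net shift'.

Direction: forward

Q₀ = 12.76 vs Keq = 2.7270e+04 ⇒ Q<K, forward
Step 1:
                  M         J
  I         0.01064     0.514
  C        -0.01063    0.0319
  E       5.9657e-06    0.5459
  solve Keq expr → x = 0.01063; check Q = 2.7270e+04
Then change container volume by factor 1.25 (V_new/V_old).
Step 2:
                  M         J
  I       4.7725e-06    0.4367
  C       -1.7180e-06 5.1540e-06
  E       3.0545e-06    0.4367
  solve Keq expr → x = 1.7180e-06; check Q = 2.7270e+04
Then remove 0.1057 M of J.
Step 3:
                  M         J
  I       3.0545e-06     0.331
  C       -1.7243e-06 5.1729e-06
  E       1.3302e-06     0.331
  solve Keq expr → x = 1.7243e-06; check Q = 2.7270e+04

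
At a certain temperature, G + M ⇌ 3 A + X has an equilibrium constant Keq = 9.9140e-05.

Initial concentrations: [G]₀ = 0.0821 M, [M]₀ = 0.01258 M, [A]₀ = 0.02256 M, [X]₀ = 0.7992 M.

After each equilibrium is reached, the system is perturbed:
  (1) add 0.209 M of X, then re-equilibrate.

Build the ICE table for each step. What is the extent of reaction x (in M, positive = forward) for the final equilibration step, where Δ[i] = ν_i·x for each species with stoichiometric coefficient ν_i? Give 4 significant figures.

x = -1.4018e-04 M

Q₀ = 0.008885 vs Keq = 9.9140e-05 ⇒ Q>K, reverse
Step 1:
                    G           M           A           X
  init         0.0821     0.01258     0.02256      0.7992
  Δ          0.005574    0.005574    -0.01672   -0.005574
  eq          0.08767     0.01815    0.005837      0.7936
  solve Keq expr → x = -0.005574; check Q = 9.9140e-05
Then add 0.209 M of X.
Step 2:
                    G           M           A           X
  init        0.08767     0.01815    0.005837       1.003
  Δ        1.4018e-04  1.4018e-04 -4.2054e-04 -1.4018e-04
  eq          0.08781     0.01829    0.005416       1.002
  solve Keq expr → x = -1.4018e-04; check Q = 9.9140e-05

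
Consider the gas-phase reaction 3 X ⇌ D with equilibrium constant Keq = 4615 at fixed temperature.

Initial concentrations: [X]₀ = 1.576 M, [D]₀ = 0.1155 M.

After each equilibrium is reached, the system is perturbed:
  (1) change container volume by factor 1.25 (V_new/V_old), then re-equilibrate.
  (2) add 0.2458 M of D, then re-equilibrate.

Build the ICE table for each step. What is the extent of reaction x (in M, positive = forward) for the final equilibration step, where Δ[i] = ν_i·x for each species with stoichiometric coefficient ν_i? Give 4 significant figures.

x = -0.002255 M

Q₀ = 0.02951 vs Keq = 4615 ⇒ Q<K, forward
Step 1:
                    X           D
  I             1.576      0.1155
  C            -1.525      0.5082
  E           0.05132      0.6237
  solve Keq expr → x = 0.5082; check Q = 4615
Then change container volume by factor 1.25 (V_new/V_old).
Step 2:
                    X           D
  I           0.04105       0.499
  C          0.006516   -0.002172
  E           0.04757      0.4968
  solve Keq expr → x = -0.002172; check Q = 4615
Then add 0.2458 M of D.
Step 3:
                    X           D
  I           0.04757      0.7426
  C          0.006766   -0.002255
  E           0.05434      0.7404
  solve Keq expr → x = -0.002255; check Q = 4615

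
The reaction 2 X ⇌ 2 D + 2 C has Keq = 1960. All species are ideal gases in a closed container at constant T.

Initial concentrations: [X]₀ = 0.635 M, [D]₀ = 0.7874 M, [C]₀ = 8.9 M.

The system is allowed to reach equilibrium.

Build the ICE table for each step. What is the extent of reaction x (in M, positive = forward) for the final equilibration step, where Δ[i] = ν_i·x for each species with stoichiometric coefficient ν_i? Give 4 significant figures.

Q₀ = 121.8 vs Keq = 1960 ⇒ Q<K, forward
Step 1:
                    X           D           C
  Initial       0.635      0.7874         8.9
  Change      -0.3883      0.3883      0.3883
  Equil        0.2467       1.176       9.288
  solve Keq expr → x = 0.1942; check Q = 1960

x = 0.1942 M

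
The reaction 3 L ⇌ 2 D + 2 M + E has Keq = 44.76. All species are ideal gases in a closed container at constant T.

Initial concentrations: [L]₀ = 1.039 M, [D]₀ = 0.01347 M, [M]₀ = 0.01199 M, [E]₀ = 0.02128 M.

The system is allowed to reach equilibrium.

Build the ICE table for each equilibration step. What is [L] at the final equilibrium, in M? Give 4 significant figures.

[L]_eq = 0.1063 M

Q₀ = 4.9488e-10 vs Keq = 44.76 ⇒ Q<K, forward
Step 1:
                   L          D          M          E
  I            1.039    0.01347    0.01199    0.02128
  C          -0.9327     0.6218     0.6218     0.3109
  E           0.1063     0.6352     0.6338     0.3322
  solve Keq expr → x = 0.3109; check Q = 44.76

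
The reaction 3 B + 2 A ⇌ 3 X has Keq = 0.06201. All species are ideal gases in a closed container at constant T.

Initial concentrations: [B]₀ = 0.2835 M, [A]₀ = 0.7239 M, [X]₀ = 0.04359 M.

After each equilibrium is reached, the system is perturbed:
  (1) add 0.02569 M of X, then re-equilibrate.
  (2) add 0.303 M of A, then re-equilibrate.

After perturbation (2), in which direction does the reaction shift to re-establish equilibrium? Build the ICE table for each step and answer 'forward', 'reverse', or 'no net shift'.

Direction: forward

Q₀ = 0.006937 vs Keq = 0.06201 ⇒ Q<K, forward
Step 1:
                   B          A          X
  Initial     0.2835     0.7239    0.04359
  Change    -0.03426   -0.02284    0.03426
  Equil       0.2492     0.7011    0.07785
  solve Keq expr → x = 0.01142; check Q = 0.06201
Then add 0.02569 M of X.
Step 2:
                   B          A          X
  Initial     0.2492     0.7011     0.1035
  Change     0.01882    0.01254   -0.01882
  Equil       0.2681     0.7136    0.08473
  solve Keq expr → x = -0.006272; check Q = 0.06201
Then add 0.303 M of A.
Step 3:
                   B          A          X
  Initial     0.2681      1.017    0.08473
  Change    -0.01561   -0.01041    0.01561
  Equil       0.2524      1.006     0.1003
  solve Keq expr → x = 0.005203; check Q = 0.06201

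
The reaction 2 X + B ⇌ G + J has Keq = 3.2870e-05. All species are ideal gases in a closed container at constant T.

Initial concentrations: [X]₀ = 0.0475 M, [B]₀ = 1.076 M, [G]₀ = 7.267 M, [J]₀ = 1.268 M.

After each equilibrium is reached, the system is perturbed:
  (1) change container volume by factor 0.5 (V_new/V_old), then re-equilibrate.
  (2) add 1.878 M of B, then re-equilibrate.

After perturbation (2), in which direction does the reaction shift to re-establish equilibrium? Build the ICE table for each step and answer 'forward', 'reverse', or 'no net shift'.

Q₀ = 3796 vs Keq = 3.2870e-05 ⇒ Q>K, reverse
Step 1:
                    X           B           G           J
  I            0.0475       1.076       7.267       1.268
  C             2.536       1.268      -1.268      -1.268
  E             2.583       2.344       5.999  8.5707e-05
  solve Keq expr → x = -1.268; check Q = 3.2870e-05
Then change container volume by factor 0.5 (V_new/V_old).
Step 2:
                    X           B           G           J
  I             5.167       4.688          12  1.7141e-04
  C       -3.4270e-04 -1.7135e-04  1.7135e-04  1.7135e-04
  E             5.166       4.688          12  3.4276e-04
  solve Keq expr → x = 1.7135e-04; check Q = 3.2870e-05
Then add 1.878 M of B.
Step 3:
                    X           B           G           J
  I             5.166       6.566          12  3.4276e-04
  C       -2.7451e-04 -1.3725e-04  1.3725e-04  1.3725e-04
  E             5.166       6.566          12  4.8002e-04
  solve Keq expr → x = 1.3725e-04; check Q = 3.2870e-05

Direction: forward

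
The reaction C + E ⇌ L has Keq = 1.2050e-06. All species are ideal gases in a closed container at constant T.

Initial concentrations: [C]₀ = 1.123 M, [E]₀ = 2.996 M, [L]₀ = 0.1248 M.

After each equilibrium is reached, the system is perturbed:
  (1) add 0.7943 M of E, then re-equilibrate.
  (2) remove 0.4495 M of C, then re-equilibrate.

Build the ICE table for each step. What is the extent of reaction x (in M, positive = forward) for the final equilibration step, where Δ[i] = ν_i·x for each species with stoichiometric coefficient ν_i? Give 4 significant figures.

Q₀ = 0.03709 vs Keq = 1.2050e-06 ⇒ Q>K, reverse
Step 1:
                  C         E         L
  init        1.123     2.996    0.1248
  Δ          0.1248    0.1248   -0.1248
  eq          1.248     3.121 4.6924e-06
  solve Keq expr → x = -0.1248; check Q = 1.2050e-06
Then add 0.7943 M of E.
Step 2:
                  C         E         L
  init        1.248     3.915 4.6924e-06
  Δ       -1.1943e-06 -1.1943e-06 1.1943e-06
  eq          1.248     3.915 5.8867e-06
  solve Keq expr → x = 1.1943e-06; check Q = 1.2050e-06
Then remove 0.4495 M of C.
Step 3:
                  C         E         L
  init       0.7983     3.915 5.8867e-06
  Δ       2.1206e-06 2.1206e-06 -2.1206e-06
  eq         0.7983     3.915 3.7661e-06
  solve Keq expr → x = -2.1206e-06; check Q = 1.2050e-06

x = -2.1206e-06 M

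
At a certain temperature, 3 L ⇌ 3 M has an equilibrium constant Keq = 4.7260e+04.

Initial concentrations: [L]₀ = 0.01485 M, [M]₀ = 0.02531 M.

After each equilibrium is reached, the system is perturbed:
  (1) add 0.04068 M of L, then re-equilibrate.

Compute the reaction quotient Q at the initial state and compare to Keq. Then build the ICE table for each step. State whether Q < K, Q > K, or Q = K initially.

Q₀ = 4.951 vs Keq = 4.7260e+04 ⇒ Q<K, forward
Step 1:
                    L           M
  init        0.01485     0.02531
  Δ          -0.01377     0.01377
  eq         0.001081     0.03908
  solve Keq expr → x = 0.00459; check Q = 4.7260e+04
Then add 0.04068 M of L.
Step 2:
                    L           M
  init        0.04176     0.03908
  Δ          -0.03959     0.03959
  eq         0.002176     0.07866
  solve Keq expr → x = 0.0132; check Q = 4.7260e+04

Q₀ = 4.951; Q < K (proceeds forward)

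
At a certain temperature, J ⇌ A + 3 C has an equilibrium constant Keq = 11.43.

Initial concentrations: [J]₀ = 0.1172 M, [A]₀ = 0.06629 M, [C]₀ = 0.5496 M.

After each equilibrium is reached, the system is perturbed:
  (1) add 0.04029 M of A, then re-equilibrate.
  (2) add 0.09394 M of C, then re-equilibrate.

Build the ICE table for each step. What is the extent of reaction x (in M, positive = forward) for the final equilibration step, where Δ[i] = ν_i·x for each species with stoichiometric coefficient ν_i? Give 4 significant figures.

x = -0.003546 M

Q₀ = 0.0939 vs Keq = 11.43 ⇒ Q<K, forward
Step 1:
                    J           A           C
  init         0.1172     0.06629      0.5496
  Δ           -0.1072      0.1072      0.3215
  eq          0.01003      0.1735      0.8711
  solve Keq expr → x = 0.1072; check Q = 11.43
Then add 0.04029 M of A.
Step 2:
                    J           A           C
  init        0.01003      0.2137      0.8711
  Δ          0.001969   -0.001969   -0.005906
  eq            0.012      0.2118      0.8652
  solve Keq expr → x = -0.001969; check Q = 11.43
Then add 0.09394 M of C.
Step 3:
                    J           A           C
  init          0.012      0.2118      0.9591
  Δ          0.003546   -0.003546    -0.01064
  eq          0.01555      0.2082      0.9485
  solve Keq expr → x = -0.003546; check Q = 11.43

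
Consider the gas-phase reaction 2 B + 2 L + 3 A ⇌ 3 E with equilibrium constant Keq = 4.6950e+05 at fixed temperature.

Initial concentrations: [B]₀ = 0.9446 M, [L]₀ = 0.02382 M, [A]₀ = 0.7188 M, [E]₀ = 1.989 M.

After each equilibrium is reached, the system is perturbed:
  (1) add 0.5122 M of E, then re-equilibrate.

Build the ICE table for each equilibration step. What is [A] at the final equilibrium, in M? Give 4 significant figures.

[A]_eq = 0.6992 M

Q₀ = 4.1851e+04 vs Keq = 4.6950e+05 ⇒ Q<K, forward
Step 1:
                    B           L           A           E
  I            0.9446     0.02382      0.7188       1.989
  C          -0.01607    -0.01607     -0.0241      0.0241
  E            0.9285    0.007753      0.6947       2.013
  solve Keq expr → x = 0.008033; check Q = 4.6950e+05
Then add 0.5122 M of E.
Step 2:
                    B           L           A           E
  I            0.9285    0.007753      0.6947       2.525
  C          0.002973    0.002973    0.004459   -0.004459
  E            0.9315     0.01073      0.6992       2.521
  solve Keq expr → x = -0.001486; check Q = 4.6950e+05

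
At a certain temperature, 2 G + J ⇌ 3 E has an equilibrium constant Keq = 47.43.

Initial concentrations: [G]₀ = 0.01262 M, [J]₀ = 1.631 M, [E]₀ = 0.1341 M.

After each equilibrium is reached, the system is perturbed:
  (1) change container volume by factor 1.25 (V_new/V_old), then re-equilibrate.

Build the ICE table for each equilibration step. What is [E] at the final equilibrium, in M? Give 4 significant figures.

[E]_eq = 0.115 M

Q₀ = 9.284 vs Keq = 47.43 ⇒ Q<K, forward
Step 1:
                  G         J         E
  Initial   0.01262     1.631    0.1341
  Change  -0.006419 -0.003209  0.009628
  Equil    0.006201     1.628    0.1437
  solve Keq expr → x = 0.003209; check Q = 47.43
Then change container volume by factor 1.25 (V_new/V_old).
Step 2:
                  G         J         E
  Initial  0.004961     1.302     0.115
  Change          0         0         0
  Equil    0.004961     1.302     0.115
  solve Keq expr → x = 0; check Q = 47.43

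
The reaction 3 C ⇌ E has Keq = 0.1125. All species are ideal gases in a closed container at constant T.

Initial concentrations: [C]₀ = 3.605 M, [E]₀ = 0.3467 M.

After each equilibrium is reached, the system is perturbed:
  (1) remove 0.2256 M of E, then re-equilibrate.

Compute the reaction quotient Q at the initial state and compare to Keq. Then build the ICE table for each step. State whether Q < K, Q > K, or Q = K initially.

Q₀ = 0.0074; Q < K (proceeds forward)

Q₀ = 0.0074 vs Keq = 0.1125 ⇒ Q<K, forward
Step 1:
                   C          E
  I            3.605     0.3467
  C           -1.616     0.5386
  E            1.989     0.8853
  solve Keq expr → x = 0.5386; check Q = 0.1125
Then remove 0.2256 M of E.
Step 2:
                   C          E
  I            1.989     0.6597
  C          -0.1433    0.04775
  E            1.846     0.7075
  solve Keq expr → x = 0.04775; check Q = 0.1125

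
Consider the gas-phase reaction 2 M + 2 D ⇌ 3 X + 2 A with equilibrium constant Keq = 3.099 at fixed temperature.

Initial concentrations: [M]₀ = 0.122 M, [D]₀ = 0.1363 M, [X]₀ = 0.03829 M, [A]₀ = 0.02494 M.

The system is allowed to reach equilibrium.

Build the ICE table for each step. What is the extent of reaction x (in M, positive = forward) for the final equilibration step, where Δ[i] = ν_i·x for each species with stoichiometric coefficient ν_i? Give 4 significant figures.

x = 0.03635 M

Q₀ = 1.2628e-04 vs Keq = 3.099 ⇒ Q<K, forward
Step 1:
                   M          D          X          A
  init         0.122     0.1363    0.03829    0.02494
  Δ         -0.07269   -0.07269      0.109    0.07269
  eq         0.04931    0.06361     0.1473    0.09763
  solve Keq expr → x = 0.03635; check Q = 3.099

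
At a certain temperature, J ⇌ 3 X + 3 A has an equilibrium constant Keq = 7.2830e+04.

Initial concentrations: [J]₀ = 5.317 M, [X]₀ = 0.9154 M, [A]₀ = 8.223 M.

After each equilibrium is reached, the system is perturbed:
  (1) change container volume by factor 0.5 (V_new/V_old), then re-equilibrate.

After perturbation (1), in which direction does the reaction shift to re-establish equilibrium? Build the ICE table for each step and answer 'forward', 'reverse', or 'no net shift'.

Direction: reverse

Q₀ = 80.22 vs Keq = 7.2830e+04 ⇒ Q<K, forward
Step 1:
                  J         X         A
  I           5.317    0.9154     8.223
  C          -1.439     4.317     4.317
  E           3.878     5.232     12.54
  solve Keq expr → x = 1.439; check Q = 7.2830e+04
Then change container volume by factor 0.5 (V_new/V_old).
Step 2:
                  J         X         A
  I           7.756     10.46     25.08
  C           1.945    -5.836    -5.836
  E           9.701     4.628     19.24
  solve Keq expr → x = -1.945; check Q = 7.2830e+04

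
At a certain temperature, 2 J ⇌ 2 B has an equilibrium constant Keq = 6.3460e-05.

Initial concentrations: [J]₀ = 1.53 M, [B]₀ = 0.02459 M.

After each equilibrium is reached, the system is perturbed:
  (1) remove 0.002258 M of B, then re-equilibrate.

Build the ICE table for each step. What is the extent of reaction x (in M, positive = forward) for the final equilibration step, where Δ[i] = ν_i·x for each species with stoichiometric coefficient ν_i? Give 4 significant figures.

x = 0.00112 M

Q₀ = 2.5831e-04 vs Keq = 6.3460e-05 ⇒ Q>K, reverse
Step 1:
                    J           B
  Initial        1.53     0.02459
  Change       0.0123     -0.0123
  Equil         1.542     0.01229
  solve Keq expr → x = -0.006152; check Q = 6.3460e-05
Then remove 0.002258 M of B.
Step 2:
                    J           B
  Initial       1.542     0.01003
  Change     -0.00224     0.00224
  Equil          1.54     0.01227
  solve Keq expr → x = 0.00112; check Q = 6.3460e-05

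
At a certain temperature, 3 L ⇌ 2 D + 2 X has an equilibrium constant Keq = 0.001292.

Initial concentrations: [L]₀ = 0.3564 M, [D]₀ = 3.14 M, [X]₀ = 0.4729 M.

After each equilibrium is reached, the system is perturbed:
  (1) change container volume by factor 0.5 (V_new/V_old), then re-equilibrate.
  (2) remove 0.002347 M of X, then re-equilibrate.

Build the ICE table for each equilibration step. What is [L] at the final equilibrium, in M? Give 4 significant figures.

[L]_eq = 2.097 M

Q₀ = 48.71 vs Keq = 0.001292 ⇒ Q>K, reverse
Step 1:
                    L           D           X
  Initial      0.3564        3.14      0.4729
  Change       0.6879     -0.4586     -0.4586
  Equil         1.044       2.681     0.01431
  solve Keq expr → x = -0.2293; check Q = 0.001292
Then change container volume by factor 0.5 (V_new/V_old).
Step 2:
                    L           D           X
  Initial       2.089       5.363     0.02861
  Change      0.01226    -0.00817    -0.00817
  Equil         2.101       5.355     0.02044
  solve Keq expr → x = -0.004085; check Q = 0.001292
Then remove 0.002347 M of X.
Step 3:
                    L           D           X
  Initial       2.101       5.355     0.01809
  Change    -0.003432    0.002288    0.002288
  Equil         2.097       5.357     0.02038
  solve Keq expr → x = 0.001144; check Q = 0.001292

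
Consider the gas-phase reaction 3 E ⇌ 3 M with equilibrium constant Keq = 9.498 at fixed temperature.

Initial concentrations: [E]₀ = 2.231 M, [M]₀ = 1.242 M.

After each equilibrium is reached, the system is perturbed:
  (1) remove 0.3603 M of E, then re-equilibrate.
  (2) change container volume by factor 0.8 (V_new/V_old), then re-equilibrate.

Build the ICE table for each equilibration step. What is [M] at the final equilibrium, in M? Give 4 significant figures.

[M]_eq = 2.643 M

Q₀ = 0.1725 vs Keq = 9.498 ⇒ Q<K, forward
Step 1:
                   E          M
  init         2.231      1.242
  Δ           -1.117      1.117
  eq           1.114      2.359
  solve Keq expr → x = 0.3724; check Q = 9.498
Then remove 0.3603 M of E.
Step 2:
                   E          M
  init        0.7536      2.359
  Δ           0.2447    -0.2447
  eq          0.9984      2.114
  solve Keq expr → x = -0.08158; check Q = 9.498
Then change container volume by factor 0.8 (V_new/V_old).
Step 3:
                   E          M
  init         1.248      2.643
  Δ                0          0
  eq           1.248      2.643
  solve Keq expr → x = 0; check Q = 9.498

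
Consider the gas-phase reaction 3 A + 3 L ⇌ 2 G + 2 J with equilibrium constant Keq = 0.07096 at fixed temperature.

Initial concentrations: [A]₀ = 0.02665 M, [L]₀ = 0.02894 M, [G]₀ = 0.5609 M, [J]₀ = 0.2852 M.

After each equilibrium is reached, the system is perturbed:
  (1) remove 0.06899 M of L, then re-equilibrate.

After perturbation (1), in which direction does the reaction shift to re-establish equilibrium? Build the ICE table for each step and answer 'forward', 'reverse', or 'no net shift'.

Direction: reverse

Q₀ = 5.5781e+07 vs Keq = 0.07096 ⇒ Q>K, reverse
Step 1:
                    A           L           G           J
  I           0.02665     0.02894      0.5609      0.2852
  C            0.3572      0.3572     -0.2381     -0.2381
  E            0.3838      0.3861      0.3228     0.04708
  solve Keq expr → x = -0.1191; check Q = 0.07096
Then remove 0.06899 M of L.
Step 2:
                    A           L           G           J
  I            0.3838      0.3171      0.3228     0.04708
  C           0.01135     0.01135   -0.007564   -0.007564
  E            0.3952      0.3285      0.3152     0.03952
  solve Keq expr → x = -0.003782; check Q = 0.07096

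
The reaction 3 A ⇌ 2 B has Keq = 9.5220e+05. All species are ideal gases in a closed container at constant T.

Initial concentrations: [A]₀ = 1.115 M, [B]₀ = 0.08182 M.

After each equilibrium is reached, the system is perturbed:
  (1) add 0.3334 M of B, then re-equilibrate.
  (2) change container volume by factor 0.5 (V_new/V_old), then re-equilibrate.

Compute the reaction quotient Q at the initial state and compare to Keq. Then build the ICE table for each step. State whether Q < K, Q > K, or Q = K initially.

Q₀ = 0.004829; Q < K (proceeds forward)

Q₀ = 0.004829 vs Keq = 9.5220e+05 ⇒ Q<K, forward
Step 1:
                  A         B
  init        1.115   0.08182
  Δ          -1.106    0.7374
  eq       0.008899    0.8192
  solve Keq expr → x = 0.3687; check Q = 9.5220e+05
Then add 0.3334 M of B.
Step 2:
                  A         B
  init     0.008899     1.153
  Δ        0.002265  -0.00151
  eq        0.01116     1.151
  solve Keq expr → x = -7.5502e-04; check Q = 9.5220e+05
Then change container volume by factor 0.5 (V_new/V_old).
Step 3:
                  A         B
  init      0.02233     2.302
  Δ       -0.004591   0.00306
  eq        0.01774     2.305
  solve Keq expr → x = 0.00153; check Q = 9.5220e+05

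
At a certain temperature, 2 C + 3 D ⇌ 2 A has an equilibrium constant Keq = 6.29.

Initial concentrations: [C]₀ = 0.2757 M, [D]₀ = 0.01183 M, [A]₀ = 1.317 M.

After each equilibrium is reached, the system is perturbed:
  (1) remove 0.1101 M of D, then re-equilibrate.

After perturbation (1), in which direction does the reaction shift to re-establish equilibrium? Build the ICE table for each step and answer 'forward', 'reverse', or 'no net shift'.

Q₀ = 1.3783e+07 vs Keq = 6.29 ⇒ Q>K, reverse
Step 1:
                  C         D         A
  init       0.2757   0.01183     1.317
  Δ            0.42      0.63     -0.42
  eq         0.6957    0.6418     0.897
  solve Keq expr → x = -0.21; check Q = 6.29
Then remove 0.1101 M of D.
Step 2:
                  C         D         A
  init       0.6957    0.5317     0.897
  Δ         0.04323   0.06485  -0.04323
  eq         0.7389    0.5965    0.8538
  solve Keq expr → x = -0.02162; check Q = 6.29

Direction: reverse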